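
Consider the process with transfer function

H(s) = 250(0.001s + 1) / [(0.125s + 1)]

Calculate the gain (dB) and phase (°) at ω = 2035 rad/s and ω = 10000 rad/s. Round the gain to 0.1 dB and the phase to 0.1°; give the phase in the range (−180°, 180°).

ω = 2035: 7.0 dB, -25.9°; ω = 10000: 6.1 dB, -5.7°

At ω = 2035 rad/s:
zero (1 + j2035·0.001) = 1 + j2.035 → |·| ≈ 2.2674, ∠ ≈ 63.83°
pole (1 + j2035·0.125) = 1 + j254.375 → |·| ≈ 254.38, ∠ ≈ 89.77°
|H| = 250 · 2.2674 / (254.38) ≈ 2.2284
Gain = 20 log₁₀(2.2284) ≈ 6.96 dB
∠H = (63.83°) − (89.77°) = -25.94°

At ω = 10000 rad/s:
zero (1 + j10000·0.001) = 1 + j10 → |·| ≈ 10.05, ∠ ≈ 84.29°
pole (1 + j10000·0.125) = 1 + j1250 → |·| ≈ 1250, ∠ ≈ 89.95°
|H| = 250 · 10.05 / (1250) ≈ 2.01
Gain = 20 log₁₀(2.01) ≈ 6.06 dB
∠H = (84.29°) − (89.95°) = -5.66°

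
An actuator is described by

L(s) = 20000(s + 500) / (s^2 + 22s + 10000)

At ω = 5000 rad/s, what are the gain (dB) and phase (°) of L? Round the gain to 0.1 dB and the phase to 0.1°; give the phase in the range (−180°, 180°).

At s = jω = j5000:
zero (s+500): 500 + j5000 → |·| = √(500²+5000²) = √25250000 ≈ 5024.9, ∠ = arctan(5000/500) ≈ 84.29°
quadratic: (j5000)² + 22·j5000 + 10000 = -24990000 + j110000 → |·| ≈ 2.499e+07, ∠ ≈ 179.75°
|L| = 20000 · 5024.9 / 2.499e+07 ≈ 4.0215
Gain = 20 log₁₀(4.0215) ≈ 12.09 dB
∠L = 84.29° − 179.75° = -95.46°

12.1 dB, -95.5°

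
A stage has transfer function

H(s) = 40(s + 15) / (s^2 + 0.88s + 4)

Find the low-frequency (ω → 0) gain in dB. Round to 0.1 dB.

H(0) = 40·15 / 4 = 150
20 log₁₀(150) ≈ 43.52 dB

43.5 dB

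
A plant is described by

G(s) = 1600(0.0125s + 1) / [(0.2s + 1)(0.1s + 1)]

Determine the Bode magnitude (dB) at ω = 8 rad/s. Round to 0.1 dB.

56.5 dB

At ω = 8 rad/s:
zero (1 + j8·0.0125) = 1 + j0.1 → |·| ≈ 1.005, ∠ ≈ 5.71°
pole (1 + j8·0.2) = 1 + j1.6 → |·| ≈ 1.8868, ∠ ≈ 57.99°
pole (1 + j8·0.1) = 1 + j0.8 → |·| ≈ 1.2806, ∠ ≈ 38.66°
|G| = 1600 · 1.005 / (1.8868 · 1.2806) ≈ 665.5
Gain = 20 log₁₀(665.5) ≈ 56.46 dB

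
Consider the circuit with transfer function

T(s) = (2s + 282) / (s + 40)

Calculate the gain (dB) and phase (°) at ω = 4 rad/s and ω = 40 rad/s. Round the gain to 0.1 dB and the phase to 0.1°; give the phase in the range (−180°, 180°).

Substitute s = j4:
Numerator: 2(j4) + 282 = 282 + j8
Denominator: (j4) + 40 = 40 + j4
|N| = √(282² + 8²) ≈ 282.11, ∠N ≈ 1.62°
|D| = √(40² + 4²) ≈ 40.2, ∠D ≈ 5.71°
|T| = 282.11 / 40.2 ≈ 7.0177
Gain = 20 log₁₀(7.0177) ≈ 16.92 dB
∠T = 1.62° − 5.71° = -4.09°

Substitute s = j40:
Numerator: 2(j40) + 282 = 282 + j80
Denominator: (j40) + 40 = 40 + j40
|N| = √(282² + 80²) ≈ 293.13, ∠N ≈ 15.84°
|D| = √(40² + 40²) ≈ 56.569, ∠D ≈ 45.00°
|T| = 293.13 / 56.569 ≈ 5.1818
Gain = 20 log₁₀(5.1818) ≈ 14.29 dB
∠T = 15.84° − 45.00° = -29.16°

ω = 4: 16.9 dB, -4.1°; ω = 40: 14.3 dB, -29.2°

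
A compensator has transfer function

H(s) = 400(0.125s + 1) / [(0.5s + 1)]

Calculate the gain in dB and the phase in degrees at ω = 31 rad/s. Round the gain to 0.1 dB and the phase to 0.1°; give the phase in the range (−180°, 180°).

At ω = 31 rad/s:
zero (1 + j31·0.125) = 1 + j3.875 → |·| ≈ 4.002, ∠ ≈ 75.53°
pole (1 + j31·0.5) = 1 + j15.5 → |·| ≈ 15.532, ∠ ≈ 86.31°
|H| = 400 · 4.002 / (15.532) ≈ 103.06
Gain = 20 log₁₀(103.06) ≈ 40.26 dB
∠H = (75.53°) − (86.31°) = -10.78°

40.3 dB, -10.8°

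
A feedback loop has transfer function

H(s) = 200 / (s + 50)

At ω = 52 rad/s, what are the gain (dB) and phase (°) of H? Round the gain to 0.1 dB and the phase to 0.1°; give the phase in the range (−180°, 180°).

Substitute s = j52:
Numerator: 200 = 200 + j0
Denominator: (j52) + 50 = 50 + j52
|N| = √(200² + 0²) ≈ 200, ∠N ≈ 0.00°
|D| = √(50² + 52²) ≈ 72.139, ∠D ≈ 46.12°
|H| = 200 / 72.139 ≈ 2.7724
Gain = 20 log₁₀(2.7724) ≈ 8.86 dB
∠H = 0.00° − 46.12° = -46.12°

8.9 dB, -46.1°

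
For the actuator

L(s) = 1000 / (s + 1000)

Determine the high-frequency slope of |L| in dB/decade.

Each pole contributes −20 dB/decade at high frequency; each zero contributes +20 dB/decade.
Net: 0 zero(s) − 1 pole(s) → -20 dB/decade.

-20 dB/decade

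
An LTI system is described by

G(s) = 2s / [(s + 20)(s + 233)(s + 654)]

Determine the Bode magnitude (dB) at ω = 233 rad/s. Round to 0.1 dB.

-101.2 dB

At s = jω = j233:
zero at origin: s = j233 → |·| = 233, ∠ = 90.00°
pole (s+20): 20 + j233 → |·| = √(20²+233²) = √54689 ≈ 233.86, ∠ = arctan(233/20) ≈ 85.09°
pole (s+233): 233 + j233 → |·| = √(233²+233²) = √108578 ≈ 329.51, ∠ = arctan(233/233) ≈ 45.00°
pole (s+654): 654 + j233 → |·| = √(654²+233²) = √482005 ≈ 694.27, ∠ = arctan(233/654) ≈ 19.61°
|G| = 2 · 233 / 5.35e+07 ≈ 8.7103e-06
Gain = 20 log₁₀(8.7103e-06) ≈ -101.20 dB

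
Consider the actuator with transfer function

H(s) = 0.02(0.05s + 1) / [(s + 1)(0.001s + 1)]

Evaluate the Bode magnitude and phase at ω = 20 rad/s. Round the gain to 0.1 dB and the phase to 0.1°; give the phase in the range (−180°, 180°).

At ω = 20 rad/s:
zero (1 + j20·0.05) = 1 + j1 → |·| ≈ 1.4142, ∠ ≈ 45.00°
pole (1 + j20·1) = 1 + j20 → |·| ≈ 20.025, ∠ ≈ 87.14°
pole (1 + j20·0.001) = 1 + j0.02 → |·| ≈ 1.0002, ∠ ≈ 1.15°
|H| = 0.02 · 1.4142 / (20.025 · 1.0002) ≈ 0.0014122
Gain = 20 log₁₀(0.0014122) ≈ -57.00 dB
∠H = (45.00°) − (87.14° + 1.15°) = -43.29°

-57.0 dB, -43.3°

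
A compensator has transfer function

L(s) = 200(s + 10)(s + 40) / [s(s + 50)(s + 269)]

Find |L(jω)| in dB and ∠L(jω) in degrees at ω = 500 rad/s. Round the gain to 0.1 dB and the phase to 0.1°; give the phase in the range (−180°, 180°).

At s = jω = j500:
zero (s+10): 10 + j500 → |·| = √(10²+500²) = √250100 ≈ 500.1, ∠ = arctan(500/10) ≈ 88.85°
zero (s+40): 40 + j500 → |·| = √(40²+500²) = √251600 ≈ 501.6, ∠ = arctan(500/40) ≈ 85.43°
pole (s+50): 50 + j500 → |·| = √(50²+500²) = √252500 ≈ 502.49, ∠ = arctan(500/50) ≈ 84.29°
pole (s+269): 269 + j500 → |·| = √(269²+500²) = √322361 ≈ 567.77, ∠ = arctan(500/269) ≈ 61.72°
pole at origin: |s| = 500, ∠ = 90.00° (in denominator)
|L| = 200 · 2.5085e+05 / 1.4265e+08 ≈ 0.3517
Gain = 20 log₁₀(0.3517) ≈ -9.08 dB
∠L = 174.28° − 236.01° = -61.73°

-9.1 dB, -61.7°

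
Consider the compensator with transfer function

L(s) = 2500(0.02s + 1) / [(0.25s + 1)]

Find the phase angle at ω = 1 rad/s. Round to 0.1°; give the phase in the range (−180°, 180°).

At ω = 1 rad/s:
zero (1 + j1·0.02) = 1 + j0.02 → |·| ≈ 1.0002, ∠ ≈ 1.15°
pole (1 + j1·0.25) = 1 + j0.25 → |·| ≈ 1.0308, ∠ ≈ 14.04°
∠L = (1.15°) − (14.04°) = -12.89°

-12.9°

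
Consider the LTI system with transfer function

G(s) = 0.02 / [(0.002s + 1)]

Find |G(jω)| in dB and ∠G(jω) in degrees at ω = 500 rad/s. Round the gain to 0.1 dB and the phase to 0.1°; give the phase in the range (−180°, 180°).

At ω = 500 rad/s:
pole (1 + j500·0.002) = 1 + j1 → |·| ≈ 1.4142, ∠ ≈ 45.00°
|G| = 0.02 · 1 / (1.4142) ≈ 0.014142
Gain = 20 log₁₀(0.014142) ≈ -36.99 dB
∠G = (0°) − (45.00°) = -45.00°

-37.0 dB, -45.0°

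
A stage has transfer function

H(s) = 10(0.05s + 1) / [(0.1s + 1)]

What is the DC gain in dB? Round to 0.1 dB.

H(0) = 10 · 1 / 1 = 10
20 log₁₀(10) ≈ 20.00 dB

20.0 dB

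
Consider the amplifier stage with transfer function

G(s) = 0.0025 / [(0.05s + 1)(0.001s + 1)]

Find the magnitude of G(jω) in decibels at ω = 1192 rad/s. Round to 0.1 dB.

-91.4 dB

At ω = 1192 rad/s:
pole (1 + j1192·0.05) = 1 + j59.6 → |·| ≈ 59.608, ∠ ≈ 89.04°
pole (1 + j1192·0.001) = 1 + j1.192 → |·| ≈ 1.5559, ∠ ≈ 50.01°
|G| = 0.0025 · 1 / (59.608 · 1.5559) ≈ 2.6956e-05
Gain = 20 log₁₀(2.6956e-05) ≈ -91.39 dB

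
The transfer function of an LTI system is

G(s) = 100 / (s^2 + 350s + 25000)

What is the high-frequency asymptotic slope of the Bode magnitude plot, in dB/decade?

Each pole contributes −20 dB/decade at high frequency; each zero contributes +20 dB/decade.
Net: 0 zero(s) − 2 pole(s) → -40 dB/decade.

-40 dB/decade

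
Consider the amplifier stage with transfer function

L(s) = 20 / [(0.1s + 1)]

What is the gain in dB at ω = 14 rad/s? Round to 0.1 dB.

At ω = 14 rad/s:
pole (1 + j14·0.1) = 1 + j1.4 → |·| ≈ 1.7205, ∠ ≈ 54.46°
|L| = 20 · 1 / (1.7205) ≈ 11.625
Gain = 20 log₁₀(11.625) ≈ 21.31 dB

21.3 dB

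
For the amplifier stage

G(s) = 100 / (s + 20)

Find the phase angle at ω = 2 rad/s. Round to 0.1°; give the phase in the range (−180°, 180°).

-5.7°

At s = jω = j2:
pole (s+20): 20 + j2 → |·| = √(20²+2²) = √404 ≈ 20.1, ∠ = arctan(2/20) ≈ 5.71°
∠G = 0.00° − 5.71° = -5.71°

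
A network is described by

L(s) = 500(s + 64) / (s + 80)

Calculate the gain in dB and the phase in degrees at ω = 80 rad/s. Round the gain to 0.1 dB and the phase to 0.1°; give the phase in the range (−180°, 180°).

53.1 dB, 6.3°

At s = jω = j80:
zero (s+64): 64 + j80 → |·| = √(64²+80²) = √10496 ≈ 102.45, ∠ = arctan(80/64) ≈ 51.34°
pole (s+80): 80 + j80 → |·| = √(80²+80²) = √12800 ≈ 113.14, ∠ = arctan(80/80) ≈ 45.00°
|L| = 500 · 102.45 / 113.14 ≈ 452.76
Gain = 20 log₁₀(452.76) ≈ 53.12 dB
∠L = 51.34° − 45.00° = 6.34°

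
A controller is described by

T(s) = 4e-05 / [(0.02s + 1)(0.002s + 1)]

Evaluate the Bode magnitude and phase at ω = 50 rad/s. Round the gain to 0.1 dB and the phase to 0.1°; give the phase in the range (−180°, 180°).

At ω = 50 rad/s:
pole (1 + j50·0.02) = 1 + j1 → |·| ≈ 1.4142, ∠ ≈ 45.00°
pole (1 + j50·0.002) = 1 + j0.1 → |·| ≈ 1.005, ∠ ≈ 5.71°
|T| = 4e-05 · 1 / (1.4142 · 1.005) ≈ 2.8144e-05
Gain = 20 log₁₀(2.8144e-05) ≈ -91.01 dB
∠T = (0°) − (45.00° + 5.71°) = -50.71°

-91.0 dB, -50.7°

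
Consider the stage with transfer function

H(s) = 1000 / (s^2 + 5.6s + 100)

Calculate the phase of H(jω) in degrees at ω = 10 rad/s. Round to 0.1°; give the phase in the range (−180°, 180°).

-90.0°

At s = jω = j10:
quadratic: (j10)² + 5.6·j10 + 100 = 0 + j56 → |·| ≈ 56, ∠ ≈ 90.00°
∠H = 0.00° − 90.00° = -90.00°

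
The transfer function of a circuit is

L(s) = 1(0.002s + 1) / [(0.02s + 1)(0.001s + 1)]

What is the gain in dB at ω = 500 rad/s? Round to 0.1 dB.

-18.0 dB

At ω = 500 rad/s:
zero (1 + j500·0.002) = 1 + j1 → |·| ≈ 1.4142, ∠ ≈ 45.00°
pole (1 + j500·0.02) = 1 + j10 → |·| ≈ 10.05, ∠ ≈ 84.29°
pole (1 + j500·0.001) = 1 + j0.5 → |·| ≈ 1.118, ∠ ≈ 26.57°
|L| = 1 · 1.4142 / (10.05 · 1.118) ≈ 0.12586
Gain = 20 log₁₀(0.12586) ≈ -18.00 dB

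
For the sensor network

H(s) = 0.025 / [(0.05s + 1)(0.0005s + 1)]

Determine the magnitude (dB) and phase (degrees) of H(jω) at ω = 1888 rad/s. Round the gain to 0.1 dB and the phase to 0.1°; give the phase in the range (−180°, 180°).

At ω = 1888 rad/s:
pole (1 + j1888·0.05) = 1 + j94.4 → |·| ≈ 94.405, ∠ ≈ 89.39°
pole (1 + j1888·0.0005) = 1 + j0.944 → |·| ≈ 1.3752, ∠ ≈ 43.35°
|H| = 0.025 · 1 / (94.405 · 1.3752) ≈ 0.00019257
Gain = 20 log₁₀(0.00019257) ≈ -74.31 dB
∠H = (0°) − (89.39° + 43.35°) = -132.74°

-74.3 dB, -132.7°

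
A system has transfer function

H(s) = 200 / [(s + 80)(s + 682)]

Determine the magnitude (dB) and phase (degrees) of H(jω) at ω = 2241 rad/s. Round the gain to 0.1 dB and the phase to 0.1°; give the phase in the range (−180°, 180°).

At s = jω = j2241:
pole (s+80): 80 + j2241 → |·| = √(80²+2241²) = √5028481 ≈ 2242.4, ∠ = arctan(2241/80) ≈ 87.96°
pole (s+682): 682 + j2241 → |·| = √(682²+2241²) = √5487205 ≈ 2342.5, ∠ = arctan(2241/682) ≈ 73.07°
|H| = 200 / 5.2528e+06 ≈ 3.8075e-05
Gain = 20 log₁₀(3.8075e-05) ≈ -88.39 dB
∠H = 0.00° − 161.03° = -161.03°

-88.4 dB, -161.0°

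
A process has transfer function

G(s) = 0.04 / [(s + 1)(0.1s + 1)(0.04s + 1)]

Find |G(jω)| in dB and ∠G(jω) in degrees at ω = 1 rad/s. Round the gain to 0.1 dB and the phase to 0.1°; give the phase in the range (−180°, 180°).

At ω = 1 rad/s:
pole (1 + j1·1) = 1 + j1 → |·| ≈ 1.4142, ∠ ≈ 45.00°
pole (1 + j1·0.1) = 1 + j0.1 → |·| ≈ 1.005, ∠ ≈ 5.71°
pole (1 + j1·0.04) = 1 + j0.04 → |·| ≈ 1.0008, ∠ ≈ 2.29°
|G| = 0.04 · 1 / (1.4142 · 1.005 · 1.0008) ≈ 0.028121
Gain = 20 log₁₀(0.028121) ≈ -31.02 dB
∠G = (0°) − (45.00° + 5.71° + 2.29°) = -53.00°

-31.0 dB, -53.0°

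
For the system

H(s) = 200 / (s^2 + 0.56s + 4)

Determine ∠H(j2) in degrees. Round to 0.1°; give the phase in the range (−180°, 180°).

-90.0°

At s = jω = j2:
quadratic: (j2)² + 0.56·j2 + 4 = 0 + j1.12 → |·| ≈ 1.12, ∠ ≈ 90.00°
∠H = 0.00° − 90.00° = -90.00°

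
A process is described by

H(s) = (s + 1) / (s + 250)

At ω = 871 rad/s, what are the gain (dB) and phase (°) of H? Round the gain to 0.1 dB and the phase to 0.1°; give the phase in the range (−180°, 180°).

-0.3 dB, 15.9°

Substitute s = j871:
Numerator: (j871) + 1 = 1 + j871
Denominator: (j871) + 250 = 250 + j871
|N| = √(1² + 871²) ≈ 871, ∠N ≈ 89.93°
|D| = √(250² + 871²) ≈ 906.17, ∠D ≈ 73.99°
|H| = 871 / 906.17 ≈ 0.96119
Gain = 20 log₁₀(0.96119) ≈ -0.34 dB
∠H = 89.93° − 73.99° = 15.94°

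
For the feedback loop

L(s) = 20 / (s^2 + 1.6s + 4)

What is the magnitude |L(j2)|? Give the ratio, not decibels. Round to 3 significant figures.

At s = jω = j2:
quadratic: (j2)² + 1.6·j2 + 4 = 0 + j3.2 → |·| ≈ 3.2, ∠ ≈ 90.00°
|L| = 20 / 3.2 ≈ 6.25

6.25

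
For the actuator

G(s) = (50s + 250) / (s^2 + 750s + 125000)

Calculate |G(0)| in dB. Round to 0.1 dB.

G(0) = 250 / 125000 = 0.002
20 log₁₀(0.002) ≈ -53.98 dB

-54.0 dB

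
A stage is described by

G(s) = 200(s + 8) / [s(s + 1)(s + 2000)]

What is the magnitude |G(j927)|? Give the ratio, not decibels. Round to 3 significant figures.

9.79e-05

At s = jω = j927:
zero (s+8): 8 + j927 → |·| = √(8²+927²) = √859393 ≈ 927.03, ∠ = arctan(927/8) ≈ 89.51°
pole (s+1): 1 + j927 → |·| = √(1²+927²) = √859330 ≈ 927, ∠ = arctan(927/1) ≈ 89.94°
pole (s+2000): 2000 + j927 → |·| = √(2000²+927²) = √4859329 ≈ 2204.4, ∠ = arctan(927/2000) ≈ 24.87°
pole at origin: |s| = 927, ∠ = 90.00° (in denominator)
|G| = 200 · 927.03 / 1.8943e+09 ≈ 9.7876e-05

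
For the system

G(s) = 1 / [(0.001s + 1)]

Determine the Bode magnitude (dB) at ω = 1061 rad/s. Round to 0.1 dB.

At ω = 1061 rad/s:
pole (1 + j1061·0.001) = 1 + j1.061 → |·| ≈ 1.458, ∠ ≈ 46.70°
|G| = 1 · 1 / (1.458) ≈ 0.68587
Gain = 20 log₁₀(0.68587) ≈ -3.28 dB

-3.3 dB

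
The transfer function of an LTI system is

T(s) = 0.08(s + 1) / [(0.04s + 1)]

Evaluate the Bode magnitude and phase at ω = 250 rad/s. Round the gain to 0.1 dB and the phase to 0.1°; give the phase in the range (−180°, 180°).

6.0 dB, 5.5°

At ω = 250 rad/s:
zero (1 + j250·1) = 1 + j250 → |·| ≈ 250, ∠ ≈ 89.77°
pole (1 + j250·0.04) = 1 + j10 → |·| ≈ 10.05, ∠ ≈ 84.29°
|T| = 0.08 · 250 / (10.05) ≈ 1.99
Gain = 20 log₁₀(1.99) ≈ 5.98 dB
∠T = (89.77°) − (84.29°) = 5.48°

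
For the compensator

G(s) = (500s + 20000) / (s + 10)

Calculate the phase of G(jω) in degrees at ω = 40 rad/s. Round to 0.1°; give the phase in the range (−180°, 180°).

-31.0°

Substitute s = j40:
Numerator: 500(j40) + 20000 = 20000 + j20000
Denominator: (j40) + 10 = 10 + j40
|N| = √(20000² + 20000²) ≈ 28284, ∠N ≈ 45.00°
|D| = √(10² + 40²) ≈ 41.231, ∠D ≈ 75.96°
∠G = 45.00° − 75.96° = -30.96°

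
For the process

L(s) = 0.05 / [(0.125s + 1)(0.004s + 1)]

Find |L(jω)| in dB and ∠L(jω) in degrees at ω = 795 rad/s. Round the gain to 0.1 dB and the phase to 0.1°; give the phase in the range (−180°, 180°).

At ω = 795 rad/s:
pole (1 + j795·0.125) = 1 + j99.375 → |·| ≈ 99.38, ∠ ≈ 89.42°
pole (1 + j795·0.004) = 1 + j3.18 → |·| ≈ 3.3335, ∠ ≈ 72.54°
|L| = 0.05 · 1 / (99.38 · 3.3335) ≈ 0.00015093
Gain = 20 log₁₀(0.00015093) ≈ -76.42 dB
∠L = (0°) − (89.42° + 72.54°) = -161.96°

-76.4 dB, -162.0°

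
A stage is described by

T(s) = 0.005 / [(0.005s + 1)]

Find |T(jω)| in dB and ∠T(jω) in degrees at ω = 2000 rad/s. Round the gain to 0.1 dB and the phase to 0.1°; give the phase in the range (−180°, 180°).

-66.1 dB, -84.3°

At ω = 2000 rad/s:
pole (1 + j2000·0.005) = 1 + j10 → |·| ≈ 10.05, ∠ ≈ 84.29°
|T| = 0.005 · 1 / (10.05) ≈ 0.00049751
Gain = 20 log₁₀(0.00049751) ≈ -66.06 dB
∠T = (0°) − (84.29°) = -84.29°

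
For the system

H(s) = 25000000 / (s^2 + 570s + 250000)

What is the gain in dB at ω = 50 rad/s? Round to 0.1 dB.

40.0 dB

At s = jω = j50:
quadratic: (j50)² + 570·j50 + 250000 = 247500 + j28500 → |·| ≈ 2.4914e+05, ∠ ≈ 6.57°
|H| = 25000000 / 2.4914e+05 ≈ 100.35
Gain = 20 log₁₀(100.35) ≈ 40.03 dB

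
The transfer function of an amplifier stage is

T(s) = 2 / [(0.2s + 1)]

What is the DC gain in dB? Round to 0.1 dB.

T(0) = 2 · 1 / 1 = 2
20 log₁₀(2) ≈ 6.02 dB

6.0 dB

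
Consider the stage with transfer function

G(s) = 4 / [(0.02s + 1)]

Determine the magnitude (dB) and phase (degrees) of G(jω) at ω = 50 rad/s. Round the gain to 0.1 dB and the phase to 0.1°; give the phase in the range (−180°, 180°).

9.0 dB, -45.0°

At ω = 50 rad/s:
pole (1 + j50·0.02) = 1 + j1 → |·| ≈ 1.4142, ∠ ≈ 45.00°
|G| = 4 · 1 / (1.4142) ≈ 2.8285
Gain = 20 log₁₀(2.8285) ≈ 9.03 dB
∠G = (0°) − (45.00°) = -45.00°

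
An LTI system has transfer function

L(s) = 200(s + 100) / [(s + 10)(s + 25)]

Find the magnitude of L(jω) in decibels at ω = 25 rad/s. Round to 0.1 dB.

26.7 dB

At s = jω = j25:
zero (s+100): 100 + j25 → |·| = √(100²+25²) = √10625 ≈ 103.08, ∠ = arctan(25/100) ≈ 14.04°
pole (s+10): 10 + j25 → |·| = √(10²+25²) = √725 ≈ 26.926, ∠ = arctan(25/10) ≈ 68.20°
pole (s+25): 25 + j25 → |·| = √(25²+25²) = √1250 ≈ 35.355, ∠ = arctan(25/25) ≈ 45.00°
|L| = 200 · 103.08 / 951.97 ≈ 21.656
Gain = 20 log₁₀(21.656) ≈ 26.71 dB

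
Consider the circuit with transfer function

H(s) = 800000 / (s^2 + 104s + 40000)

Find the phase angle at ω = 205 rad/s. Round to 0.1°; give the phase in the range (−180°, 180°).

At s = jω = j205:
quadratic: (j205)² + 104·j205 + 40000 = -2025 + j21320 → |·| ≈ 21416, ∠ ≈ 95.43°
∠H = 0.00° − 95.43° = -95.43°

-95.4°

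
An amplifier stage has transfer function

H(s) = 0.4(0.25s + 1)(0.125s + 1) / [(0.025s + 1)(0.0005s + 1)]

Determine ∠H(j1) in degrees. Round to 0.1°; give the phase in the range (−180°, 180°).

19.7°

At ω = 1 rad/s:
zero (1 + j1·0.25) = 1 + j0.25 → |·| ≈ 1.0308, ∠ ≈ 14.04°
zero (1 + j1·0.125) = 1 + j0.125 → |·| ≈ 1.0078, ∠ ≈ 7.13°
pole (1 + j1·0.025) = 1 + j0.025 → |·| ≈ 1.0003, ∠ ≈ 1.43°
pole (1 + j1·0.0005) = 1 + j0.0005 → |·| ≈ 1, ∠ ≈ 0.03°
∠H = (14.04° + 7.13°) − (1.43° + 0.03°) = 19.71°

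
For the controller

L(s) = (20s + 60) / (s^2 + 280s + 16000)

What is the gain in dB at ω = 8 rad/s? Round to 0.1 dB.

Substitute s = j8:
Numerator: 20(j8) + 60 = 60 + j160
Denominator: (j8)^2 + 280(j8) + 16000 = 15936 + j2240
|N| = √(60² + 160²) ≈ 170.88, ∠N ≈ 69.44°
|D| = √(15936² + 2240²) ≈ 16093, ∠D ≈ 8.00°
|L| = 170.88 / 16093 ≈ 0.010618
Gain = 20 log₁₀(0.010618) ≈ -39.48 dB

-39.5 dB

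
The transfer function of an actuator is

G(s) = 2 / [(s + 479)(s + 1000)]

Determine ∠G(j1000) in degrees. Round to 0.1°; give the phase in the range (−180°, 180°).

-109.4°

At s = jω = j1000:
pole (s+479): 479 + j1000 → |·| = √(479²+1000²) = √1229441 ≈ 1108.8, ∠ = arctan(1000/479) ≈ 64.41°
pole (s+1000): 1000 + j1000 → |·| = √(1000²+1000²) = √2000000 ≈ 1414.2, ∠ = arctan(1000/1000) ≈ 45.00°
∠G = 0.00° − 109.41° = -109.41°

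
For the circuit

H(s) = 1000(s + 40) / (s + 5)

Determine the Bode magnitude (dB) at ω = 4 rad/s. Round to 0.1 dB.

At s = jω = j4:
zero (s+40): 40 + j4 → |·| = √(40²+4²) = √1616 ≈ 40.2, ∠ = arctan(4/40) ≈ 5.71°
pole (s+5): 5 + j4 → |·| = √(5²+4²) = √41 ≈ 6.4031, ∠ = arctan(4/5) ≈ 38.66°
|H| = 1000 · 40.2 / 6.4031 ≈ 6278.2
Gain = 20 log₁₀(6278.2) ≈ 75.96 dB

76.0 dB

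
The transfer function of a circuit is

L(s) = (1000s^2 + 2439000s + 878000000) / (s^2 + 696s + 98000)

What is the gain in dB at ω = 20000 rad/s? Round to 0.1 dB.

Substitute s = j20000:
Numerator: 1000(j20000)^2 + 2439000(j20000) + 878000000 = -399122000000 + j48780000000
Denominator: (j20000)^2 + 696(j20000) + 98000 = -399902000 + j13920000
|N| = √(399122000000² + 48780000000²) ≈ 4.0209e+11, ∠N ≈ 173.03°
|D| = √(399902000² + 13920000²) ≈ 4.0014e+08, ∠D ≈ 178.01°
|L| = 4.0209e+11 / 4.0014e+08 ≈ 1004.9
Gain = 20 log₁₀(1004.9) ≈ 60.04 dB

60.0 dB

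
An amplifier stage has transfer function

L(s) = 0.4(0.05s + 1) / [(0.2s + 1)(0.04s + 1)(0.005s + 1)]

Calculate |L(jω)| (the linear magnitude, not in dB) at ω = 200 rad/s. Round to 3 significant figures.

At ω = 200 rad/s:
zero (1 + j200·0.05) = 1 + j10 → |·| ≈ 10.05, ∠ ≈ 84.29°
pole (1 + j200·0.2) = 1 + j40 → |·| ≈ 40.012, ∠ ≈ 88.57°
pole (1 + j200·0.04) = 1 + j8 → |·| ≈ 8.0623, ∠ ≈ 82.87°
pole (1 + j200·0.005) = 1 + j1 → |·| ≈ 1.4142, ∠ ≈ 45.00°
|L| = 0.4 · 10.05 / (40.012 · 8.0623 · 1.4142) ≈ 0.0088118

0.00881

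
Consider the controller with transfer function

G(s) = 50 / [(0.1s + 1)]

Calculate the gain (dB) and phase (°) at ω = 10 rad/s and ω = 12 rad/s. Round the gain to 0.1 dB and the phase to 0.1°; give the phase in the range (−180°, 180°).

At ω = 10 rad/s:
pole (1 + j10·0.1) = 1 + j1 → |·| ≈ 1.4142, ∠ ≈ 45.00°
|G| = 50 · 1 / (1.4142) ≈ 35.356
Gain = 20 log₁₀(35.356) ≈ 30.97 dB
∠G = (0°) − (45.00°) = -45.00°

At ω = 12 rad/s:
pole (1 + j12·0.1) = 1 + j1.2 → |·| ≈ 1.562, ∠ ≈ 50.19°
|G| = 50 · 1 / (1.562) ≈ 32.01
Gain = 20 log₁₀(32.01) ≈ 30.11 dB
∠G = (0°) − (50.19°) = -50.19°

ω = 10: 31.0 dB, -45.0°; ω = 12: 30.1 dB, -50.2°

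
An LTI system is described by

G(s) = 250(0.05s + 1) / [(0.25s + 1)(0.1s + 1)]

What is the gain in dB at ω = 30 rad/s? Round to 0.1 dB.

25.5 dB

At ω = 30 rad/s:
zero (1 + j30·0.05) = 1 + j1.5 → |·| ≈ 1.8028, ∠ ≈ 56.31°
pole (1 + j30·0.25) = 1 + j7.5 → |·| ≈ 7.5664, ∠ ≈ 82.41°
pole (1 + j30·0.1) = 1 + j3 → |·| ≈ 3.1623, ∠ ≈ 71.57°
|G| = 250 · 1.8028 / (7.5664 · 3.1623) ≈ 18.836
Gain = 20 log₁₀(18.836) ≈ 25.50 dB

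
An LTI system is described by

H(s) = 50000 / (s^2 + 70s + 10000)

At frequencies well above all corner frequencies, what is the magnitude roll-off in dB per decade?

-40 dB/decade

Each pole contributes −20 dB/decade at high frequency; each zero contributes +20 dB/decade.
Net: 0 zero(s) − 2 pole(s) → -40 dB/decade.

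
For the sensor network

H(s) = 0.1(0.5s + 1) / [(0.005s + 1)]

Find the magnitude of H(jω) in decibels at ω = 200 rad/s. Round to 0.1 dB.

17.0 dB

At ω = 200 rad/s:
zero (1 + j200·0.5) = 1 + j100 → |·| ≈ 100, ∠ ≈ 89.43°
pole (1 + j200·0.005) = 1 + j1 → |·| ≈ 1.4142, ∠ ≈ 45.00°
|H| = 0.1 · 100 / (1.4142) ≈ 7.0711
Gain = 20 log₁₀(7.0711) ≈ 16.99 dB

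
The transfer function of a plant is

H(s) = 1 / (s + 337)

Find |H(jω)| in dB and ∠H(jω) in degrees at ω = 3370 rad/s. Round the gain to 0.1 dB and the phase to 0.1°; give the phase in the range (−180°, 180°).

Substitute s = j3370:
Numerator: 1 = 1 + j0
Denominator: (j3370) + 337 = 337 + j3370
|N| = √(1² + 0²) ≈ 1, ∠N ≈ 0.00°
|D| = √(337² + 3370²) ≈ 3386.8, ∠D ≈ 84.29°
|H| = 1 / 3386.8 ≈ 0.00029526
Gain = 20 log₁₀(0.00029526) ≈ -70.60 dB
∠H = 0.00° − 84.29° = -84.29°

-70.6 dB, -84.3°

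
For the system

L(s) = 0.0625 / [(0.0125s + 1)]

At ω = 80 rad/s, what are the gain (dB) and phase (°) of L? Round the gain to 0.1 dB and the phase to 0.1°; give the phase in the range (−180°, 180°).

At ω = 80 rad/s:
pole (1 + j80·0.0125) = 1 + j1 → |·| ≈ 1.4142, ∠ ≈ 45.00°
|L| = 0.0625 · 1 / (1.4142) ≈ 0.044195
Gain = 20 log₁₀(0.044195) ≈ -27.09 dB
∠L = (0°) − (45.00°) = -45.00°

-27.1 dB, -45.0°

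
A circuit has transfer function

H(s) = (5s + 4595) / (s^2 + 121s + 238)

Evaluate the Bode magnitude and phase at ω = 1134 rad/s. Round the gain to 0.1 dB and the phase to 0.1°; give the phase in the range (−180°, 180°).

Substitute s = j1134:
Numerator: 5(j1134) + 4595 = 4595 + j5670
Denominator: (j1134)^2 + 121(j1134) + 238 = -1285718 + j137214
|N| = √(4595² + 5670²) ≈ 7298.1, ∠N ≈ 50.98°
|D| = √(1285718² + 137214²) ≈ 1.293e+06, ∠D ≈ 173.91°
|H| = 7298.1 / 1.293e+06 ≈ 0.0056443
Gain = 20 log₁₀(0.0056443) ≈ -44.97 dB
∠H = 50.98° − 173.91° = -122.93°

-45.0 dB, -122.9°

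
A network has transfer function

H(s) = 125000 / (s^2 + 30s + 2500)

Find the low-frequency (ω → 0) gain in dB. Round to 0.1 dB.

34.0 dB

H(0) = 125000 / 2500 = 50
20 log₁₀(50) ≈ 33.98 dB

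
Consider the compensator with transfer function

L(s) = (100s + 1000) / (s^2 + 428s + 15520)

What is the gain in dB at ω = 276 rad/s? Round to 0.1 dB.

Substitute s = j276:
Numerator: 100(j276) + 1000 = 1000 + j27600
Denominator: (j276)^2 + 428(j276) + 15520 = -60656 + j118128
|N| = √(1000² + 27600²) ≈ 27618, ∠N ≈ 87.92°
|D| = √(60656² + 118128²) ≈ 1.3279e+05, ∠D ≈ 117.18°
|L| = 27618 / 1.3279e+05 ≈ 0.20798
Gain = 20 log₁₀(0.20798) ≈ -13.64 dB

-13.6 dB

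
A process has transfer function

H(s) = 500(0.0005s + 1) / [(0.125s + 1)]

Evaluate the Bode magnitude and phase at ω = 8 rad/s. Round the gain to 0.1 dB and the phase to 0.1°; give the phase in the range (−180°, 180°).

At ω = 8 rad/s:
zero (1 + j8·0.0005) = 1 + j0.004 → |·| ≈ 1, ∠ ≈ 0.23°
pole (1 + j8·0.125) = 1 + j1 → |·| ≈ 1.4142, ∠ ≈ 45.00°
|H| = 500 · 1 / (1.4142) ≈ 353.56
Gain = 20 log₁₀(353.56) ≈ 50.97 dB
∠H = (0.23°) − (45.00°) = -44.77°

51.0 dB, -44.8°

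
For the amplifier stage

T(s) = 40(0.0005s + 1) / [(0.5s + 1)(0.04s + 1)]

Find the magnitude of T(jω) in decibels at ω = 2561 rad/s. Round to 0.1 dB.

At ω = 2561 rad/s:
zero (1 + j2561·0.0005) = 1 + j1.2805 → |·| ≈ 1.6247, ∠ ≈ 52.01°
pole (1 + j2561·0.5) = 1 + j1280.5 → |·| ≈ 1280.5, ∠ ≈ 89.96°
pole (1 + j2561·0.04) = 1 + j102.44 → |·| ≈ 102.44, ∠ ≈ 89.44°
|T| = 40 · 1.6247 / (1280.5 · 102.44) ≈ 0.00049543
Gain = 20 log₁₀(0.00049543) ≈ -66.10 dB

-66.1 dB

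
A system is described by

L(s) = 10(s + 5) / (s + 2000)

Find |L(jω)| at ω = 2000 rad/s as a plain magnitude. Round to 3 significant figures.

At s = jω = j2000:
zero (s+5): 5 + j2000 → |·| = √(5²+2000²) = √4000025 ≈ 2000, ∠ = arctan(2000/5) ≈ 89.86°
pole (s+2000): 2000 + j2000 → |·| = √(2000²+2000²) = √8000000 ≈ 2828.4, ∠ = arctan(2000/2000) ≈ 45.00°
|L| = 10 · 2000 / 2828.4 ≈ 7.0711

7.07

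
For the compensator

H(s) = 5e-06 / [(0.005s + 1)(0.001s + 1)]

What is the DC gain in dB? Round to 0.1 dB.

-106.0 dB

H(0) = 5e-06 · 1 / 1 = 5e-06
20 log₁₀(5e-06) ≈ -106.02 dB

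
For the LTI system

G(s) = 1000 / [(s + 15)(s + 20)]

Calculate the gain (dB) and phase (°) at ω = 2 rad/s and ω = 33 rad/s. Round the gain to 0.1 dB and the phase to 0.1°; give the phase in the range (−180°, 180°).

ω = 2: 10.3 dB, -13.3°; ω = 33: -2.9 dB, -124.3°

At s = jω = j2:
pole (s+15): 15 + j2 → |·| = √(15²+2²) = √229 ≈ 15.133, ∠ = arctan(2/15) ≈ 7.59°
pole (s+20): 20 + j2 → |·| = √(20²+2²) = √404 ≈ 20.1, ∠ = arctan(2/20) ≈ 5.71°
|G| = 1000 / 304.17 ≈ 3.2876
Gain = 20 log₁₀(3.2876) ≈ 10.34 dB
∠G = 0.00° − 13.30° = -13.30°

At s = jω = j33:
pole (s+15): 15 + j33 → |·| = √(15²+33²) = √1314 ≈ 36.249, ∠ = arctan(33/15) ≈ 65.56°
pole (s+20): 20 + j33 → |·| = √(20²+33²) = √1489 ≈ 38.588, ∠ = arctan(33/20) ≈ 58.78°
|G| = 1000 / 1398.8 ≈ 0.7149
Gain = 20 log₁₀(0.7149) ≈ -2.92 dB
∠G = 0.00° − 124.34° = -124.34°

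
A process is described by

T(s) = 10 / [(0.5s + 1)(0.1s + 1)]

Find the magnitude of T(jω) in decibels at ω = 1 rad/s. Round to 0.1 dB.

At ω = 1 rad/s:
pole (1 + j1·0.5) = 1 + j0.5 → |·| ≈ 1.118, ∠ ≈ 26.57°
pole (1 + j1·0.1) = 1 + j0.1 → |·| ≈ 1.005, ∠ ≈ 5.71°
|T| = 10 · 1 / (1.118 · 1.005) ≈ 8.9
Gain = 20 log₁₀(8.9) ≈ 18.99 dB

19.0 dB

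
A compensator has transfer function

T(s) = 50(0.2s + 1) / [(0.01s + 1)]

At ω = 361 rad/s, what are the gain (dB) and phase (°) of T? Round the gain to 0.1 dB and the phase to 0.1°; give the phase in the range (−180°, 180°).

59.7 dB, 14.7°

At ω = 361 rad/s:
zero (1 + j361·0.2) = 1 + j72.2 → |·| ≈ 72.207, ∠ ≈ 89.21°
pole (1 + j361·0.01) = 1 + j3.61 → |·| ≈ 3.7459, ∠ ≈ 74.52°
|T| = 50 · 72.207 / (3.7459) ≈ 963.81
Gain = 20 log₁₀(963.81) ≈ 59.68 dB
∠T = (89.21°) − (74.52°) = 14.69°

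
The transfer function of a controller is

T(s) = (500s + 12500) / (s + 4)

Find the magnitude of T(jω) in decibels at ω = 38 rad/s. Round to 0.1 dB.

Substitute s = j38:
Numerator: 500(j38) + 12500 = 12500 + j19000
Denominator: (j38) + 4 = 4 + j38
|N| = √(12500² + 19000²) ≈ 22743, ∠N ≈ 56.66°
|D| = √(4² + 38²) ≈ 38.21, ∠D ≈ 83.99°
|T| = 22743 / 38.21 ≈ 595.21
Gain = 20 log₁₀(595.21) ≈ 55.49 dB

55.5 dB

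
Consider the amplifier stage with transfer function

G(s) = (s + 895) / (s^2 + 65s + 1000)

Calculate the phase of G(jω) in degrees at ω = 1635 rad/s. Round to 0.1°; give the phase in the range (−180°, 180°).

-116.4°

Substitute s = j1635:
Numerator: (j1635) + 895 = 895 + j1635
Denominator: (j1635)^2 + 65(j1635) + 1000 = -2672225 + j106275
|N| = √(895² + 1635²) ≈ 1863.9, ∠N ≈ 61.30°
|D| = √(2672225² + 106275²) ≈ 2.6743e+06, ∠D ≈ 177.72°
∠G = 61.30° − 177.72° = -116.42°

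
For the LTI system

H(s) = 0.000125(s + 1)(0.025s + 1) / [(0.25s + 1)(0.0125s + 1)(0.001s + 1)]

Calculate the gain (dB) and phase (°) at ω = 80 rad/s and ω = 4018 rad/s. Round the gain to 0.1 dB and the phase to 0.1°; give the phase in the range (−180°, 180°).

At ω = 80 rad/s:
zero (1 + j80·1) = 1 + j80 → |·| ≈ 80.006, ∠ ≈ 89.28°
zero (1 + j80·0.025) = 1 + j2 → |·| ≈ 2.2361, ∠ ≈ 63.43°
pole (1 + j80·0.25) = 1 + j20 → |·| ≈ 20.025, ∠ ≈ 87.14°
pole (1 + j80·0.0125) = 1 + j1 → |·| ≈ 1.4142, ∠ ≈ 45.00°
pole (1 + j80·0.001) = 1 + j0.08 → |·| ≈ 1.0032, ∠ ≈ 4.57°
|H| = 0.000125 · 80.006 · 2.2361 / (20.025 · 1.4142 · 1.0032) ≈ 0.00078714
Gain = 20 log₁₀(0.00078714) ≈ -62.08 dB
∠H = (89.28° + 63.43°) − (87.14° + 45.00° + 4.57°) = 16.00°

At ω = 4018 rad/s:
zero (1 + j4018·1) = 1 + j4018 → |·| ≈ 4018, ∠ ≈ 89.99°
zero (1 + j4018·0.025) = 1 + j100.45 → |·| ≈ 100.45, ∠ ≈ 89.43°
pole (1 + j4018·0.25) = 1 + j1004.5 → |·| ≈ 1004.5, ∠ ≈ 89.94°
pole (1 + j4018·0.0125) = 1 + j50.225 → |·| ≈ 50.235, ∠ ≈ 88.86°
pole (1 + j4018·0.001) = 1 + j4.018 → |·| ≈ 4.1406, ∠ ≈ 76.02°
|H| = 0.000125 · 4018 · 100.45 / (1004.5 · 50.235 · 4.1406) ≈ 0.00024146
Gain = 20 log₁₀(0.00024146) ≈ -72.34 dB
∠H = (89.99° + 89.43°) − (89.94° + 88.86° + 76.02°) = -75.40°

ω = 80: -62.1 dB, 16.0°; ω = 4018: -72.3 dB, -75.4°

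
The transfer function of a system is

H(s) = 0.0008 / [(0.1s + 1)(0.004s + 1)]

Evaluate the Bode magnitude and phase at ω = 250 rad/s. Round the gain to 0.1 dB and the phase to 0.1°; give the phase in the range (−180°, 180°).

At ω = 250 rad/s:
pole (1 + j250·0.1) = 1 + j25 → |·| ≈ 25.02, ∠ ≈ 87.71°
pole (1 + j250·0.004) = 1 + j1 → |·| ≈ 1.4142, ∠ ≈ 45.00°
|H| = 0.0008 · 1 / (25.02 · 1.4142) ≈ 2.261e-05
Gain = 20 log₁₀(2.261e-05) ≈ -92.91 dB
∠H = (0°) − (87.71° + 45.00°) = -132.71°

-92.9 dB, -132.7°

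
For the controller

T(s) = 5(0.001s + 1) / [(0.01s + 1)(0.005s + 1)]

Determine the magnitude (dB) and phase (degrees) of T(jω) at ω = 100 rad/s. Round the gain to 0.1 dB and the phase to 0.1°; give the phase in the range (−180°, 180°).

10.0 dB, -65.9°

At ω = 100 rad/s:
zero (1 + j100·0.001) = 1 + j0.1 → |·| ≈ 1.005, ∠ ≈ 5.71°
pole (1 + j100·0.01) = 1 + j1 → |·| ≈ 1.4142, ∠ ≈ 45.00°
pole (1 + j100·0.005) = 1 + j0.5 → |·| ≈ 1.118, ∠ ≈ 26.57°
|T| = 5 · 1.005 / (1.4142 · 1.118) ≈ 3.1782
Gain = 20 log₁₀(3.1782) ≈ 10.04 dB
∠T = (5.71°) − (45.00° + 26.57°) = -65.86°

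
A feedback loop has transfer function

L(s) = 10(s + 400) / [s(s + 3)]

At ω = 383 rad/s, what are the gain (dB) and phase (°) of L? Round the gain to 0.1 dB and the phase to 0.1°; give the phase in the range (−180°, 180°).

At s = jω = j383:
zero (s+400): 400 + j383 → |·| = √(400²+383²) = √306689 ≈ 553.8, ∠ = arctan(383/400) ≈ 43.76°
pole (s+3): 3 + j383 → |·| = √(3²+383²) = √146698 ≈ 383.01, ∠ = arctan(383/3) ≈ 89.55°
pole at origin: |s| = 383, ∠ = 90.00° (in denominator)
|L| = 10 · 553.8 / 1.4669e+05 ≈ 0.037753
Gain = 20 log₁₀(0.037753) ≈ -28.46 dB
∠L = 43.76° − 179.55° = -135.79°

-28.5 dB, -135.8°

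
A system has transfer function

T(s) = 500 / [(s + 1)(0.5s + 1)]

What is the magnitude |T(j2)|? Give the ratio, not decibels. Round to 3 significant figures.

At ω = 2 rad/s:
pole (1 + j2·1) = 1 + j2 → |·| ≈ 2.2361, ∠ ≈ 63.43°
pole (1 + j2·0.5) = 1 + j1 → |·| ≈ 1.4142, ∠ ≈ 45.00°
|T| = 500 · 1 / (2.2361 · 1.4142) ≈ 158.11

158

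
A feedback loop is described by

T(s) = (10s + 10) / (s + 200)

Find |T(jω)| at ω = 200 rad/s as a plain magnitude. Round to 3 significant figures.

7.07

Substitute s = j200:
Numerator: 10(j200) + 10 = 10 + j2000
Denominator: (j200) + 200 = 200 + j200
|N| = √(10² + 2000²) ≈ 2000, ∠N ≈ 89.71°
|D| = √(200² + 200²) ≈ 282.84, ∠D ≈ 45.00°
|T| = 2000 / 282.84 ≈ 7.0711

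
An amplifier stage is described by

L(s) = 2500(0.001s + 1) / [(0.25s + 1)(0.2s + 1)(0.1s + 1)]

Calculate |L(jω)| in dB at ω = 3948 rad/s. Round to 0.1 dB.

At ω = 3948 rad/s:
zero (1 + j3948·0.001) = 1 + j3.948 → |·| ≈ 4.0727, ∠ ≈ 75.79°
pole (1 + j3948·0.25) = 1 + j987 → |·| ≈ 987, ∠ ≈ 89.94°
pole (1 + j3948·0.2) = 1 + j789.6 → |·| ≈ 789.6, ∠ ≈ 89.93°
pole (1 + j3948·0.1) = 1 + j394.8 → |·| ≈ 394.8, ∠ ≈ 89.85°
|L| = 2500 · 4.0727 / (987 · 789.6 · 394.8) ≈ 3.3092e-05
Gain = 20 log₁₀(3.3092e-05) ≈ -89.61 dB

-89.6 dB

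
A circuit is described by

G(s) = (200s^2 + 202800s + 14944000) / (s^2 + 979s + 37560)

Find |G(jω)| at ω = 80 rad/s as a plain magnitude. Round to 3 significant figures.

Substitute s = j80:
Numerator: 200(j80)^2 + 202800(j80) + 14944000 = 13664000 + j16224000
Denominator: (j80)^2 + 979(j80) + 37560 = 31160 + j78320
|N| = √(13664000² + 16224000²) ≈ 2.1211e+07, ∠N ≈ 49.90°
|D| = √(31160² + 78320²) ≈ 84291, ∠D ≈ 68.30°
|G| = 2.1211e+07 / 84291 ≈ 251.64

252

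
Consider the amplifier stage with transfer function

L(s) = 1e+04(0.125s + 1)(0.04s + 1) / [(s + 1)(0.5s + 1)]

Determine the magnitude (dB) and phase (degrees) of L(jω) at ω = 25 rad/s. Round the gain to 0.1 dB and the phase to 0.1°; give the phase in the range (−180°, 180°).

At ω = 25 rad/s:
zero (1 + j25·0.125) = 1 + j3.125 → |·| ≈ 3.2811, ∠ ≈ 72.26°
zero (1 + j25·0.04) = 1 + j1 → |·| ≈ 1.4142, ∠ ≈ 45.00°
pole (1 + j25·1) = 1 + j25 → |·| ≈ 25.02, ∠ ≈ 87.71°
pole (1 + j25·0.5) = 1 + j12.5 → |·| ≈ 12.54, ∠ ≈ 85.43°
|L| = 1e+04 · 3.2811 · 1.4142 / (25.02 · 12.54) ≈ 147.89
Gain = 20 log₁₀(147.89) ≈ 43.40 dB
∠L = (72.26° + 45.00°) − (87.71° + 85.43°) = -55.88°

43.4 dB, -55.9°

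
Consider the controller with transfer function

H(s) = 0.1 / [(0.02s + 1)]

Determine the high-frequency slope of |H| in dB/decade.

-20 dB/decade

Each pole contributes −20 dB/decade at high frequency; each zero contributes +20 dB/decade.
Net: 0 zero(s) − 1 pole(s) → -20 dB/decade.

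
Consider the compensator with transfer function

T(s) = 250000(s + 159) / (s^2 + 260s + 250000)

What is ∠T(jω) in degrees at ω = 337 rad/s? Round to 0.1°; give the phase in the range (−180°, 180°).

At s = jω = j337:
zero (s+159): 159 + j337 → |·| = √(159²+337²) = √138850 ≈ 372.63, ∠ = arctan(337/159) ≈ 64.74°
quadratic: (j337)² + 260·j337 + 250000 = 136431 + j87620 → |·| ≈ 1.6214e+05, ∠ ≈ 32.71°
∠T = 64.74° − 32.71° = 32.03°

32.0°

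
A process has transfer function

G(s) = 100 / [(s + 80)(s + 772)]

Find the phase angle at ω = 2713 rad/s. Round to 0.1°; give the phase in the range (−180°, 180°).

-162.4°

At s = jω = j2713:
pole (s+80): 80 + j2713 → |·| = √(80²+2713²) = √7366769 ≈ 2714.2, ∠ = arctan(2713/80) ≈ 88.31°
pole (s+772): 772 + j2713 → |·| = √(772²+2713²) = √7956353 ≈ 2820.7, ∠ = arctan(2713/772) ≈ 74.12°
∠G = 0.00° − 162.43° = -162.43°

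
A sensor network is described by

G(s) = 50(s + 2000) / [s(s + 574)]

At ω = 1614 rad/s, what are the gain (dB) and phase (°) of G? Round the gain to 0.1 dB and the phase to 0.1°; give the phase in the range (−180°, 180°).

At s = jω = j1614:
zero (s+2000): 2000 + j1614 → |·| = √(2000²+1614²) = √6604996 ≈ 2570, ∠ = arctan(1614/2000) ≈ 38.90°
pole (s+574): 574 + j1614 → |·| = √(574²+1614²) = √2934472 ≈ 1713, ∠ = arctan(1614/574) ≈ 70.42°
pole at origin: |s| = 1614, ∠ = 90.00° (in denominator)
|G| = 50 · 2570 / 2.7648e+06 ≈ 0.046477
Gain = 20 log₁₀(0.046477) ≈ -26.66 dB
∠G = 38.90° − 160.42° = -121.52°

-26.7 dB, -121.5°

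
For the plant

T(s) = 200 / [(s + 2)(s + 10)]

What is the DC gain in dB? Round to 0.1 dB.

T(0) = 200 / (2·10) = 10
20 log₁₀(10) ≈ 20.00 dB

20.0 dB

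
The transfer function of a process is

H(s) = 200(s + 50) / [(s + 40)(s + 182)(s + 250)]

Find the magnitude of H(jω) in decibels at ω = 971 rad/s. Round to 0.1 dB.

At s = jω = j971:
zero (s+50): 50 + j971 → |·| = √(50²+971²) = √945341 ≈ 972.29, ∠ = arctan(971/50) ≈ 87.05°
pole (s+40): 40 + j971 → |·| = √(40²+971²) = √944441 ≈ 971.82, ∠ = arctan(971/40) ≈ 87.64°
pole (s+182): 182 + j971 → |·| = √(182²+971²) = √975965 ≈ 987.91, ∠ = arctan(971/182) ≈ 79.38°
pole (s+250): 250 + j971 → |·| = √(250²+971²) = √1005341 ≈ 1002.7, ∠ = arctan(971/250) ≈ 75.56°
|H| = 200 · 972.29 / 9.6266e+08 ≈ 0.000202
Gain = 20 log₁₀(0.000202) ≈ -73.89 dB

-73.9 dB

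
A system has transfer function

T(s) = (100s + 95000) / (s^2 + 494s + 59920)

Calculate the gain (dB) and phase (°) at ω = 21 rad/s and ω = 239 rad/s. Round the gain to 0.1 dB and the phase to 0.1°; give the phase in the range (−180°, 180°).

Substitute s = j21:
Numerator: 100(j21) + 95000 = 95000 + j2100
Denominator: (j21)^2 + 494(j21) + 59920 = 59479 + j10374
|N| = √(95000² + 2100²) ≈ 95023, ∠N ≈ 1.27°
|D| = √(59479² + 10374²) ≈ 60377, ∠D ≈ 9.89°
|T| = 95023 / 60377 ≈ 1.5738
Gain = 20 log₁₀(1.5738) ≈ 3.94 dB
∠T = 1.27° − 9.89° = -8.62°

Substitute s = j239:
Numerator: 100(j239) + 95000 = 95000 + j23900
Denominator: (j239)^2 + 494(j239) + 59920 = 2799 + j118066
|N| = √(95000² + 23900²) ≈ 97960, ∠N ≈ 14.12°
|D| = √(2799² + 118066²) ≈ 1.181e+05, ∠D ≈ 88.64°
|T| = 97960 / 1.181e+05 ≈ 0.82947
Gain = 20 log₁₀(0.82947) ≈ -1.62 dB
∠T = 14.12° − 88.64° = -74.52°

ω = 21: 3.9 dB, -8.6°; ω = 239: -1.6 dB, -74.5°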